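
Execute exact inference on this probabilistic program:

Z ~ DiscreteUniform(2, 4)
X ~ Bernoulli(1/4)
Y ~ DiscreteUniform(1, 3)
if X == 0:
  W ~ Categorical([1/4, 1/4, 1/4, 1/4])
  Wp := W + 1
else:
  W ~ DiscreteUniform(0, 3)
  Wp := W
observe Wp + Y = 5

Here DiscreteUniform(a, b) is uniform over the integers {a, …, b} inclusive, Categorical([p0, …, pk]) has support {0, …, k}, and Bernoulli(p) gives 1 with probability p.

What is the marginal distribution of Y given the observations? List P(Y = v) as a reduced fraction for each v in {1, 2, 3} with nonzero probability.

Enumerate traces; 15 have nonzero weight after conditioning:
  (Z=2, X=0, Y=1, W=3) weight 1/48
  (Z=2, X=0, Y=2, W=2) weight 1/48
  (Z=2, X=0, Y=3, W=1) weight 1/48
  (Z=2, X=1, Y=2, W=3) weight 1/144
  (Z=2, X=1, Y=3, W=2) weight 1/144
  (Z=3, X=0, Y=1, W=3) weight 1/48
  (Z=3, X=0, Y=2, W=2) weight 1/48
  (Z=3, X=0, Y=3, W=1) weight 1/48
  … 7 more
Group by Y:
  weight(Y=1) = 1/16
  weight(Y=2) = 1/12
  weight(Y=3) = 1/12
Total weight = 1/16 + 1/12 + 1/12 = 11/48
P(Y=1 | obs) = 1/16 / 11/48 = 3/11
P(Y=2 | obs) = 1/12 / 11/48 = 4/11
P(Y=3 | obs) = 1/12 / 11/48 = 4/11

P(Y=1) = 3/11, P(Y=2) = 4/11, P(Y=3) = 4/11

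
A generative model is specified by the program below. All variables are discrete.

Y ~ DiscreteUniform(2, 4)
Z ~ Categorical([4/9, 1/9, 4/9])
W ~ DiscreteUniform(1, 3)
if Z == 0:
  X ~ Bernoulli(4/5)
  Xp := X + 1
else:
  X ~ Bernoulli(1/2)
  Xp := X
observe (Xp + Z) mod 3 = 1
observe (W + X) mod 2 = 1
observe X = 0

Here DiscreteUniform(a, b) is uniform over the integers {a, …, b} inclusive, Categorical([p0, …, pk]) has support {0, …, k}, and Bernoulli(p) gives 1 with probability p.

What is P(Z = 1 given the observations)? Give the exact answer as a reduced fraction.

P(Z = 1 | obs) = 5/13

Enumerate traces; 12 have nonzero weight after conditioning:
  (Y=2, Z=0, W=1, X=0) weight 4/405
  (Y=2, Z=0, W=3, X=0) weight 4/405
  (Y=2, Z=1, W=1, X=0) weight 1/162
  (Y=2, Z=1, W=3, X=0) weight 1/162
  (Y=3, Z=0, W=1, X=0) weight 4/405
  (Y=3, Z=0, W=3, X=0) weight 4/405
  (Y=3, Z=1, W=1, X=0) weight 1/162
  (Y=3, Z=1, W=3, X=0) weight 1/162
  … 4 more
Group by Z:
  weight(Z=0) = 8/135
  weight(Z=1) = 1/27
Total weight = 8/135 + 1/27 = 13/135
P(Z=0 | obs) = 8/135 / 13/135 = 8/13
P(Z=1 | obs) = 1/27 / 13/135 = 5/13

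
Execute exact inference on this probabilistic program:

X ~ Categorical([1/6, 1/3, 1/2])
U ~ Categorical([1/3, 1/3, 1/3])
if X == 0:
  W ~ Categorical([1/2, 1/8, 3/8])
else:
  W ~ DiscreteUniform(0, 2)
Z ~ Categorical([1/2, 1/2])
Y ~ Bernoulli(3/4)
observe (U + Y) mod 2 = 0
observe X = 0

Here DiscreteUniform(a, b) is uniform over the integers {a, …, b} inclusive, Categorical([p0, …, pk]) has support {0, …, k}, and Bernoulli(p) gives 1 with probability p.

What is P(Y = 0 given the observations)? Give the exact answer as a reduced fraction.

P(Y = 0 | obs) = 2/5

Enumerate traces; 18 have nonzero weight after conditioning:
  (X=0, U=0, W=0, Z=0, Y=0) weight 1/288
  (X=0, U=0, W=0, Z=1, Y=0) weight 1/288
  (X=0, U=0, W=1, Z=0, Y=0) weight 1/1152
  (X=0, U=0, W=1, Z=1, Y=0) weight 1/1152
  (X=0, U=0, W=2, Z=0, Y=0) weight 1/384
  (X=0, U=0, W=2, Z=1, Y=0) weight 1/384
  (X=0, U=1, W=0, Z=0, Y=1) weight 1/96
  (X=0, U=1, W=0, Z=1, Y=1) weight 1/96
  … 10 more
Group by Y:
  weight(Y=0) = 1/36
  weight(Y=1) = 1/24
Total weight = 1/36 + 1/24 = 5/72
P(Y=0 | obs) = 1/36 / 5/72 = 2/5
P(Y=1 | obs) = 1/24 / 5/72 = 3/5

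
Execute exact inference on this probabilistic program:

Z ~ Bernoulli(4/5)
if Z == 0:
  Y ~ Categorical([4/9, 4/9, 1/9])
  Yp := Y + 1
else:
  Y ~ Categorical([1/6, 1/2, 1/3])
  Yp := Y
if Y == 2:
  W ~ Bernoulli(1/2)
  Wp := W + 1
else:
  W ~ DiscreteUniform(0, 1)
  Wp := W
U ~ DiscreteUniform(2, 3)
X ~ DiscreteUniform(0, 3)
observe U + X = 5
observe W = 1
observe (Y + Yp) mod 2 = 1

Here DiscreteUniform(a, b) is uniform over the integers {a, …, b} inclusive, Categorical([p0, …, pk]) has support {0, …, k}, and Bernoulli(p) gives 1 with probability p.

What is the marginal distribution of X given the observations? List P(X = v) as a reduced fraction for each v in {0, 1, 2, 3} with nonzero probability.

P(X=2) = 1/2, P(X=3) = 1/2

Enumerate traces; 6 have nonzero weight after conditioning:
  (Z=0, Y=0, W=1, U=2, X=3) weight 1/180
  (Z=0, Y=0, W=1, U=3, X=2) weight 1/180
  (Z=0, Y=1, W=1, U=2, X=3) weight 1/180
  (Z=0, Y=1, W=1, U=3, X=2) weight 1/180
  (Z=0, Y=2, W=1, U=2, X=3) weight 1/720
  (Z=0, Y=2, W=1, U=3, X=2) weight 1/720
Group by X:
  weight(X=2) = 1/80
  weight(X=3) = 1/80
Total weight = 1/80 + 1/80 = 1/40
P(X=2 | obs) = 1/80 / 1/40 = 1/2
P(X=3 | obs) = 1/80 / 1/40 = 1/2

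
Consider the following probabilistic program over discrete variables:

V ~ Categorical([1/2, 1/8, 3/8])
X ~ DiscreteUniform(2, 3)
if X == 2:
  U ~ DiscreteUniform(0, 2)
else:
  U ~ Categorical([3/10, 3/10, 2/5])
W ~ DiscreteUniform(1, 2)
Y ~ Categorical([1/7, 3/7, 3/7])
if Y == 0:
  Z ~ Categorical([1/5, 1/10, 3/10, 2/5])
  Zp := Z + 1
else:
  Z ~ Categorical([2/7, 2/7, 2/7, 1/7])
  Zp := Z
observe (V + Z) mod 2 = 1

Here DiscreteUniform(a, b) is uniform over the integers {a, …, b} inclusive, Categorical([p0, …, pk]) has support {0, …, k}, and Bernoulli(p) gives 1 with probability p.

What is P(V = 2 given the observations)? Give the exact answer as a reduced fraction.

Enumerate traces; 216 have nonzero weight after conditioning:
  (V=0, X=2, U=0, W=1, Y=0, Z=1) weight 1/1680
  (V=0, X=2, U=0, W=1, Y=0, Z=3) weight 1/420
  (V=0, X=2, U=0, W=1, Y=1, Z=1) weight 1/196
  (V=0, X=2, U=0, W=1, Y=1, Z=3) weight 1/392
  (V=0, X=2, U=0, W=1, Y=2, Z=1) weight 1/196
  (V=0, X=2, U=0, W=1, Y=2, Z=3) weight 1/392
  (V=0, X=2, U=0, W=2, Y=0, Z=1) weight 1/1680
  (V=0, X=2, U=0, W=2, Y=0, Z=3) weight 1/420
  (V=1, X=2, U=0, W=1, Y=0, Z=0) weight 1/3360
  (V=2, X=2, U=0, W=1, Y=0, Z=1) weight 1/2240
  … 206 more
Group by V:
  weight(V=0) = 43/196
  weight(V=1) = 55/784
  weight(V=2) = 129/784
Total weight = 43/196 + 55/784 + 129/784 = 89/196
P(V=0 | obs) = 43/196 / 89/196 = 43/89
P(V=1 | obs) = 55/784 / 89/196 = 55/356
P(V=2 | obs) = 129/784 / 89/196 = 129/356

P(V = 2 | obs) = 129/356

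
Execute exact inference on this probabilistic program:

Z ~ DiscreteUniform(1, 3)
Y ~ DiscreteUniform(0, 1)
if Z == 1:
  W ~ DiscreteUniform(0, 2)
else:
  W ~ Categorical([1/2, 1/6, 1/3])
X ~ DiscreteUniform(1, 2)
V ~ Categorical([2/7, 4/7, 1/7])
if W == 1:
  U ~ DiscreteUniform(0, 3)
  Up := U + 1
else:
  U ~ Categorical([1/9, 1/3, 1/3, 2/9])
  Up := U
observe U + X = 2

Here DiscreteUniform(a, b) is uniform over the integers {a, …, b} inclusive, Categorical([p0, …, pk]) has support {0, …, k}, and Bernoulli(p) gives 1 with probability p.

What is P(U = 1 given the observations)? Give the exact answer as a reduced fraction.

Enumerate traces; 108 have nonzero weight after conditioning:
  (Z=1, Y=0, W=0, X=1, V=0, U=1) weight 1/378
  (Z=1, Y=0, W=0, X=1, V=1, U=1) weight 1/189
  (Z=1, Y=0, W=0, X=1, V=2, U=1) weight 1/756
  (Z=1, Y=0, W=0, X=2, V=0, U=0) weight 1/1134
  (Z=1, Y=0, W=0, X=2, V=1, U=0) weight 1/567
  (Z=1, Y=0, W=0, X=2, V=2, U=0) weight 1/2268
  (Z=1, Y=0, W=1, X=1, V=0, U=1) weight 1/504
  (Z=1, Y=0, W=1, X=1, V=1, U=1) weight 1/252
  … 100 more
Group by U:
  weight(U=0) = 23/324
  weight(U=1) = 17/108
Total weight = 23/324 + 17/108 = 37/162
P(U=0 | obs) = 23/324 / 37/162 = 23/74
P(U=1 | obs) = 17/108 / 37/162 = 51/74

P(U = 1 | obs) = 51/74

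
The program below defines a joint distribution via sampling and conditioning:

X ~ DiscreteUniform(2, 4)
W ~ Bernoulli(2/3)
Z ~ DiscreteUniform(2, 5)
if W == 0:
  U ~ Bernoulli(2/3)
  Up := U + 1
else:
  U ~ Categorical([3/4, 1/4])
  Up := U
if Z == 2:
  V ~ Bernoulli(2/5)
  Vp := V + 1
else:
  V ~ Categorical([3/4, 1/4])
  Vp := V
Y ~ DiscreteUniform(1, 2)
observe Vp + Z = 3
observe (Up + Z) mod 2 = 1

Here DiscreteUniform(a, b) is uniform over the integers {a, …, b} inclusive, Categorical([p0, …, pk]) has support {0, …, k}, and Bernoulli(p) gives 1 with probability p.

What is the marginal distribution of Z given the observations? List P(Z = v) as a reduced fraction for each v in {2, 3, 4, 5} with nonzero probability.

Enumerate traces; 24 have nonzero weight after conditioning:
  (X=2, W=0, Z=2, U=0, V=0, Y=1) weight 1/360
  (X=2, W=0, Z=2, U=0, V=0, Y=2) weight 1/360
  (X=2, W=0, Z=3, U=1, V=0, Y=1) weight 1/144
  (X=2, W=0, Z=3, U=1, V=0, Y=2) weight 1/144
  (X=2, W=1, Z=2, U=1, V=0, Y=1) weight 1/240
  (X=2, W=1, Z=2, U=1, V=0, Y=2) weight 1/240
  (X=2, W=1, Z=3, U=0, V=0, Y=1) weight 1/64
  (X=2, W=1, Z=3, U=0, V=0, Y=2) weight 1/64
  … 16 more
Group by Z:
  weight(Z=2) = 1/24
  weight(Z=3) = 13/96
Total weight = 1/24 + 13/96 = 17/96
P(Z=2 | obs) = 1/24 / 17/96 = 4/17
P(Z=3 | obs) = 13/96 / 17/96 = 13/17

P(Z=2) = 4/17, P(Z=3) = 13/17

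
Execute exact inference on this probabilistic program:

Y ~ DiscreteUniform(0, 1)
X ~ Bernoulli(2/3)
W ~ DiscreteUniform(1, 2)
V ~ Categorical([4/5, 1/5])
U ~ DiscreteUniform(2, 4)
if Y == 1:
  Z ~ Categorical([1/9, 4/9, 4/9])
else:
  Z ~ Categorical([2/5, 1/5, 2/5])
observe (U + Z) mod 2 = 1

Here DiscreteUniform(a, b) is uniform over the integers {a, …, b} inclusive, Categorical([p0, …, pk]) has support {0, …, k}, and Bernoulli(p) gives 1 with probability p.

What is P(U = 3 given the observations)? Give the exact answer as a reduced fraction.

P(U = 3 | obs) = 61/119

Enumerate traces; 64 have nonzero weight after conditioning:
  (Y=0, X=0, W=1, V=0, U=2, Z=1) weight 1/225
  (Y=0, X=0, W=1, V=0, U=3, Z=0) weight 2/225
  (Y=0, X=0, W=1, V=0, U=3, Z=2) weight 2/225
  (Y=0, X=0, W=1, V=0, U=4, Z=1) weight 1/225
  (Y=0, X=0, W=1, V=1, U=2, Z=1) weight 1/900
  (Y=0, X=0, W=1, V=1, U=3, Z=0) weight 1/450
  (Y=0, X=0, W=1, V=1, U=3, Z=2) weight 1/450
  (Y=0, X=0, W=1, V=1, U=4, Z=1) weight 1/900
  … 56 more
Group by U:
  weight(U=2) = 29/270
  weight(U=3) = 61/270
  weight(U=4) = 29/270
Total weight = 29/270 + 61/270 + 29/270 = 119/270
P(U=2 | obs) = 29/270 / 119/270 = 29/119
P(U=3 | obs) = 61/270 / 119/270 = 61/119
P(U=4 | obs) = 29/270 / 119/270 = 29/119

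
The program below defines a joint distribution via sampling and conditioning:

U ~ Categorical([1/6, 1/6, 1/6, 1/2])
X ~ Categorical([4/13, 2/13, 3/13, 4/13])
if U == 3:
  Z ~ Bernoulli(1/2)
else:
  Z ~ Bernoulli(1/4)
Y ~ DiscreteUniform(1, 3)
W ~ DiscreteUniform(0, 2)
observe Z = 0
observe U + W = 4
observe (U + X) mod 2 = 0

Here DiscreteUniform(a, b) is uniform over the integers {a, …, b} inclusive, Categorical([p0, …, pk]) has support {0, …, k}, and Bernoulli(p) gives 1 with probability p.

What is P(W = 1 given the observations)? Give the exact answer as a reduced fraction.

P(W = 1 | obs) = 12/19

Enumerate traces; 12 have nonzero weight after conditioning:
  (U=2, X=0, Z=0, Y=1, W=2) weight 1/234
  (U=2, X=0, Z=0, Y=2, W=2) weight 1/234
  (U=2, X=0, Z=0, Y=3, W=2) weight 1/234
  (U=2, X=2, Z=0, Y=1, W=2) weight 1/312
  (U=2, X=2, Z=0, Y=2, W=2) weight 1/312
  (U=2, X=2, Z=0, Y=3, W=2) weight 1/312
  (U=3, X=1, Z=0, Y=1, W=1) weight 1/234
  (U=3, X=1, Z=0, Y=2, W=1) weight 1/234
  … 4 more
Group by W:
  weight(W=1) = 1/26
  weight(W=2) = 7/312
Total weight = 1/26 + 7/312 = 19/312
P(W=1 | obs) = 1/26 / 19/312 = 12/19
P(W=2 | obs) = 7/312 / 19/312 = 7/19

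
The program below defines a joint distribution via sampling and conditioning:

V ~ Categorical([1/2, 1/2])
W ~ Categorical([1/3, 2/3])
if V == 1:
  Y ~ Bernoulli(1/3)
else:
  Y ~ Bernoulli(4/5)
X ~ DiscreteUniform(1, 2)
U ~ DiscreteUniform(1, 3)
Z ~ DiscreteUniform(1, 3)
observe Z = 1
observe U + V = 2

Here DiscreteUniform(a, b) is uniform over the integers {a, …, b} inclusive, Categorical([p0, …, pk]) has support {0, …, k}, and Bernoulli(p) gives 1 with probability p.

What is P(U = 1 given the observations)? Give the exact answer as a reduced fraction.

Enumerate traces; 16 have nonzero weight after conditioning:
  (V=0, W=0, Y=0, X=1, U=2, Z=1) weight 1/540
  (V=0, W=0, Y=0, X=2, U=2, Z=1) weight 1/540
  (V=0, W=0, Y=1, X=1, U=2, Z=1) weight 1/135
  (V=0, W=0, Y=1, X=2, U=2, Z=1) weight 1/135
  (V=0, W=1, Y=0, X=1, U=2, Z=1) weight 1/270
  (V=0, W=1, Y=0, X=2, U=2, Z=1) weight 1/270
  (V=0, W=1, Y=1, X=1, U=2, Z=1) weight 2/135
  (V=0, W=1, Y=1, X=2, U=2, Z=1) weight 2/135
  (V=1, W=0, Y=0, X=1, U=1, Z=1) weight 1/162
  … 7 more
Group by U:
  weight(U=1) = 1/18
  weight(U=2) = 1/18
Total weight = 1/18 + 1/18 = 1/9
P(U=1 | obs) = 1/18 / 1/9 = 1/2
P(U=2 | obs) = 1/18 / 1/9 = 1/2

P(U = 1 | obs) = 1/2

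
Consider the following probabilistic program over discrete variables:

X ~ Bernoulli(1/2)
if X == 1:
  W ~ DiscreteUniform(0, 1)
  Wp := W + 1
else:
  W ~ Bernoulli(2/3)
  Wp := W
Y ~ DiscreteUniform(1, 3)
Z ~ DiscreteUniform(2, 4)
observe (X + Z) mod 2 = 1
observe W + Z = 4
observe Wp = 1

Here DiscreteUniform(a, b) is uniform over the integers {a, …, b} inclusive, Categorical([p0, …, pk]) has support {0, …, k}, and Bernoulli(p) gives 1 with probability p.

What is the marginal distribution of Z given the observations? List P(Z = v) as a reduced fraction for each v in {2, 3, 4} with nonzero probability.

Enumerate traces; 6 have nonzero weight after conditioning:
  (X=0, W=1, Y=1, Z=3) weight 1/27
  (X=0, W=1, Y=2, Z=3) weight 1/27
  (X=0, W=1, Y=3, Z=3) weight 1/27
  (X=1, W=0, Y=1, Z=4) weight 1/36
  (X=1, W=0, Y=2, Z=4) weight 1/36
  (X=1, W=0, Y=3, Z=4) weight 1/36
Group by Z:
  weight(Z=3) = 1/9
  weight(Z=4) = 1/12
Total weight = 1/9 + 1/12 = 7/36
P(Z=3 | obs) = 1/9 / 7/36 = 4/7
P(Z=4 | obs) = 1/12 / 7/36 = 3/7

P(Z=3) = 4/7, P(Z=4) = 3/7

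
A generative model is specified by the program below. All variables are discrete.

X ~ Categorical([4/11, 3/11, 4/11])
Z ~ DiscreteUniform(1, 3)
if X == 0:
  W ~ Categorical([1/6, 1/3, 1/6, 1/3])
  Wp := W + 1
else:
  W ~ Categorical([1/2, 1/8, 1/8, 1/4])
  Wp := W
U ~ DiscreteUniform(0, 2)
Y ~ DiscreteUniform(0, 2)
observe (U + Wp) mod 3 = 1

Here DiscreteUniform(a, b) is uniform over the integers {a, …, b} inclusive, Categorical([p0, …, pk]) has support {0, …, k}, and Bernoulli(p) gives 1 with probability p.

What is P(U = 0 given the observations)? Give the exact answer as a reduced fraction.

Enumerate traces; 108 have nonzero weight after conditioning:
  (X=0, Z=1, W=0, U=0, Y=0) weight 2/891
  (X=0, Z=1, W=0, U=0, Y=1) weight 2/891
  (X=0, Z=1, W=0, U=0, Y=2) weight 2/891
  (X=0, Z=1, W=1, U=2, Y=0) weight 4/891
  (X=0, Z=1, W=1, U=2, Y=1) weight 4/891
  (X=0, Z=1, W=1, U=2, Y=2) weight 4/891
  (X=0, Z=1, W=2, U=1, Y=0) weight 2/891
  (X=0, Z=1, W=2, U=1, Y=1) weight 2/891
  … 100 more
Group by U:
  weight(U=0) = 23/264
  weight(U=1) = 71/396
  weight(U=2) = 53/792
Total weight = 23/264 + 71/396 + 53/792 = 1/3
P(U=0 | obs) = 23/264 / 1/3 = 23/88
P(U=1 | obs) = 71/396 / 1/3 = 71/132
P(U=2 | obs) = 53/792 / 1/3 = 53/264

P(U = 0 | obs) = 23/88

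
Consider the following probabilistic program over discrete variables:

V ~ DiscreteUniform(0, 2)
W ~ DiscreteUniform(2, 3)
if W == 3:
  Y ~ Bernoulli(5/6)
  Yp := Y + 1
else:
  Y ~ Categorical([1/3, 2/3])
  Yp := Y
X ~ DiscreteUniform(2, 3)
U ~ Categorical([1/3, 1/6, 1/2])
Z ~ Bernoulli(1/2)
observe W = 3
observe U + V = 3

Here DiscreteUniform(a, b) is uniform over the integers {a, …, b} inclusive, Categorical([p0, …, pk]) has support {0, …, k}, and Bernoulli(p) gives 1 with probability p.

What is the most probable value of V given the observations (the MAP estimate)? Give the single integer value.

Enumerate traces; 16 have nonzero weight after conditioning:
  (V=1, W=3, Y=0, X=2, U=2, Z=0) weight 1/288
  (V=1, W=3, Y=0, X=2, U=2, Z=1) weight 1/288
  (V=1, W=3, Y=0, X=3, U=2, Z=0) weight 1/288
  (V=1, W=3, Y=0, X=3, U=2, Z=1) weight 1/288
  (V=1, W=3, Y=1, X=2, U=2, Z=0) weight 5/288
  (V=1, W=3, Y=1, X=2, U=2, Z=1) weight 5/288
  (V=1, W=3, Y=1, X=3, U=2, Z=0) weight 5/288
  (V=1, W=3, Y=1, X=3, U=2, Z=1) weight 5/288
  (V=2, W=3, Y=0, X=2, U=1, Z=0) weight 1/864
  … 7 more
Group by V:
  weight(V=1) = 1/12
  weight(V=2) = 1/36
Total weight = 1/12 + 1/36 = 1/9
P(V=1 | obs) = 1/12 / 1/9 = 3/4
P(V=2 | obs) = 1/36 / 1/9 = 1/4
argmax = 1

argmax_v P(V = v | obs) = 1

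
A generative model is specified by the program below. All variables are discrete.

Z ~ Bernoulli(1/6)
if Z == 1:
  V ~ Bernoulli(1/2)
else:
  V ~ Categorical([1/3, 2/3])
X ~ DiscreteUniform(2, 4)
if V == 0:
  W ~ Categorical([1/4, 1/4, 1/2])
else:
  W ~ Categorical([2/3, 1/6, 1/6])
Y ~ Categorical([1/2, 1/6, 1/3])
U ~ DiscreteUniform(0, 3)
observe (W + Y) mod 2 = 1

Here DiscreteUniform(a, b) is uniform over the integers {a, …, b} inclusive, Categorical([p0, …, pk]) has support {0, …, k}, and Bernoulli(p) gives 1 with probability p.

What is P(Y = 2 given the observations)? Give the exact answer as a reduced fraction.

Enumerate traces; 192 have nonzero weight after conditioning:
  (Z=0, V=0, X=2, W=0, Y=1, U=0) weight 5/5184
  (Z=0, V=0, X=2, W=0, Y=1, U=1) weight 5/5184
  (Z=0, V=0, X=2, W=0, Y=1, U=2) weight 5/5184
  (Z=0, V=0, X=2, W=0, Y=1, U=3) weight 5/5184
  (Z=0, V=0, X=2, W=1, Y=0, U=0) weight 5/1728
  (Z=0, V=0, X=2, W=1, Y=0, U=1) weight 5/1728
  (Z=0, V=0, X=2, W=1, Y=0, U=2) weight 5/1728
  (Z=0, V=0, X=2, W=1, Y=0, U=3) weight 5/1728
  (Z=0, V=0, X=2, W=1, Y=2, U=0) weight 5/2592
  … 183 more
Group by Y:
  weight(Y=0) = 85/864
  weight(Y=1) = 347/2592
  weight(Y=2) = 85/1296
Total weight = 85/864 + 347/2592 + 85/1296 = 193/648
P(Y=0 | obs) = 85/864 / 193/648 = 255/772
P(Y=1 | obs) = 347/2592 / 193/648 = 347/772
P(Y=2 | obs) = 85/1296 / 193/648 = 85/386

P(Y = 2 | obs) = 85/386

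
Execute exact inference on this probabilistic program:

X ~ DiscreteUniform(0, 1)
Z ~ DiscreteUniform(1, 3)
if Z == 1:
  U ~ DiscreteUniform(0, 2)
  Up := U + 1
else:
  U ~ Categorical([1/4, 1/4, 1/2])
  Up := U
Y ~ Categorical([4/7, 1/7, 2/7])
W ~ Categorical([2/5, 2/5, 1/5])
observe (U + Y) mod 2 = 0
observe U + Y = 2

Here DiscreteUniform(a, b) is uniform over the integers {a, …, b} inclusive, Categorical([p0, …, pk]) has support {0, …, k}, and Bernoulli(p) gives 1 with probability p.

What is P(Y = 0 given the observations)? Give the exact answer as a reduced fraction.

Enumerate traces; 54 have nonzero weight after conditioning:
  (X=0, Z=1, U=0, Y=2, W=0) weight 2/315
  (X=0, Z=1, U=0, Y=2, W=1) weight 2/315
  (X=0, Z=1, U=0, Y=2, W=2) weight 1/315
  (X=0, Z=1, U=1, Y=1, W=0) weight 1/315
  (X=0, Z=1, U=1, Y=1, W=1) weight 1/315
  (X=0, Z=1, U=1, Y=1, W=2) weight 1/630
  (X=0, Z=1, U=2, Y=0, W=0) weight 4/315
  (X=0, Z=1, U=2, Y=0, W=1) weight 4/315
  … 46 more
Group by Y:
  weight(Y=0) = 16/63
  weight(Y=1) = 5/126
  weight(Y=2) = 5/63
Total weight = 16/63 + 5/126 + 5/63 = 47/126
P(Y=0 | obs) = 16/63 / 47/126 = 32/47
P(Y=1 | obs) = 5/126 / 47/126 = 5/47
P(Y=2 | obs) = 5/63 / 47/126 = 10/47

P(Y = 0 | obs) = 32/47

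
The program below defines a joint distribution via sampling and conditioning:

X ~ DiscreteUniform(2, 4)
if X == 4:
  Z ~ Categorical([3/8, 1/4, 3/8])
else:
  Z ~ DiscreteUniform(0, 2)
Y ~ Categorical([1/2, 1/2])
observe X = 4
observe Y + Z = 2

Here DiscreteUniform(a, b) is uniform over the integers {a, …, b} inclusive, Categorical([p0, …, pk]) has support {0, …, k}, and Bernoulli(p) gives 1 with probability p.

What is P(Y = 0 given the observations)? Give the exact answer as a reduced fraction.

P(Y = 0 | obs) = 3/5

Enumerate traces; 2 have nonzero weight after conditioning:
  (X=4, Z=1, Y=1) weight 1/24
  (X=4, Z=2, Y=0) weight 1/16
Group by Y:
  weight(Y=0) = 1/16
  weight(Y=1) = 1/24
Total weight = 1/16 + 1/24 = 5/48
P(Y=0 | obs) = 1/16 / 5/48 = 3/5
P(Y=1 | obs) = 1/24 / 5/48 = 2/5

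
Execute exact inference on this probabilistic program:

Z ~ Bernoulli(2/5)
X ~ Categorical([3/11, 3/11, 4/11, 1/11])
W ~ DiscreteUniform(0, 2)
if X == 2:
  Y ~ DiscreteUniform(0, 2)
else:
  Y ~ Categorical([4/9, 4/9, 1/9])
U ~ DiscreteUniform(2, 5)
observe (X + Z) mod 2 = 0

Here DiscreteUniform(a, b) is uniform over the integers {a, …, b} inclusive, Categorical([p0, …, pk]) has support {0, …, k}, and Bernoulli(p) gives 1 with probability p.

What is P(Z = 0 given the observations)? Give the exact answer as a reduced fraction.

Enumerate traces; 144 have nonzero weight after conditioning:
  (Z=0, X=0, W=0, Y=0, U=2) weight 1/165
  (Z=0, X=0, W=0, Y=0, U=3) weight 1/165
  (Z=0, X=0, W=0, Y=0, U=4) weight 1/165
  (Z=0, X=0, W=0, Y=0, U=5) weight 1/165
  (Z=0, X=0, W=0, Y=1, U=2) weight 1/165
  (Z=0, X=0, W=0, Y=1, U=3) weight 1/165
  (Z=0, X=0, W=0, Y=1, U=4) weight 1/165
  (Z=0, X=0, W=0, Y=1, U=5) weight 1/165
  (Z=1, X=1, W=0, Y=0, U=2) weight 2/495
  … 135 more
Group by Z:
  weight(Z=0) = 21/55
  weight(Z=1) = 8/55
Total weight = 21/55 + 8/55 = 29/55
P(Z=0 | obs) = 21/55 / 29/55 = 21/29
P(Z=1 | obs) = 8/55 / 29/55 = 8/29

P(Z = 0 | obs) = 21/29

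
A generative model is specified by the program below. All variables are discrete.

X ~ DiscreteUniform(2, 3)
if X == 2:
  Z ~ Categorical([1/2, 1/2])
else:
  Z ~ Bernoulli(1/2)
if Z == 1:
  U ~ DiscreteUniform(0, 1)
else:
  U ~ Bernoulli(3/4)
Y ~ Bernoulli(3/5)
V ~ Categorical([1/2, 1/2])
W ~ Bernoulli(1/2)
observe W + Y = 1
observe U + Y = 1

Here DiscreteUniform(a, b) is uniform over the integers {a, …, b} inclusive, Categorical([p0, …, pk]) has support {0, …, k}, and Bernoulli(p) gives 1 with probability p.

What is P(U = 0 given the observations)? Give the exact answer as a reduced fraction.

P(U = 0 | obs) = 9/19

Enumerate traces; 16 have nonzero weight after conditioning:
  (X=2, Z=0, U=0, Y=1, V=0, W=0) weight 3/320
  (X=2, Z=0, U=0, Y=1, V=1, W=0) weight 3/320
  (X=2, Z=0, U=1, Y=0, V=0, W=1) weight 3/160
  (X=2, Z=0, U=1, Y=0, V=1, W=1) weight 3/160
  (X=2, Z=1, U=0, Y=1, V=0, W=0) weight 3/160
  (X=2, Z=1, U=0, Y=1, V=1, W=0) weight 3/160
  (X=2, Z=1, U=1, Y=0, V=0, W=1) weight 1/80
  (X=2, Z=1, U=1, Y=0, V=1, W=1) weight 1/80
  … 8 more
Group by U:
  weight(U=0) = 9/80
  weight(U=1) = 1/8
Total weight = 9/80 + 1/8 = 19/80
P(U=0 | obs) = 9/80 / 19/80 = 9/19
P(U=1 | obs) = 1/8 / 19/80 = 10/19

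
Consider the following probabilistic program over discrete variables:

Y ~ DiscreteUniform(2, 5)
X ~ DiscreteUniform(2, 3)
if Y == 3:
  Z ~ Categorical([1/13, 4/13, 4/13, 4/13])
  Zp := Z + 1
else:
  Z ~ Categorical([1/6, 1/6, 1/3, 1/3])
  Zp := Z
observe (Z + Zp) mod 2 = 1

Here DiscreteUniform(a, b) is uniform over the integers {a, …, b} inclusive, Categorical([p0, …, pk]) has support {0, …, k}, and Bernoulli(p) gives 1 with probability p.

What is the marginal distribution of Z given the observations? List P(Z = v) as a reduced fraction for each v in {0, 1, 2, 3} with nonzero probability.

Enumerate traces; 8 have nonzero weight after conditioning:
  (Y=3, X=2, Z=0) weight 1/104
  (Y=3, X=2, Z=1) weight 1/26
  (Y=3, X=2, Z=2) weight 1/26
  (Y=3, X=2, Z=3) weight 1/26
  (Y=3, X=3, Z=0) weight 1/104
  (Y=3, X=3, Z=1) weight 1/26
  (Y=3, X=3, Z=2) weight 1/26
  (Y=3, X=3, Z=3) weight 1/26
Group by Z:
  weight(Z=0) = 1/52
  weight(Z=1) = 1/13
  weight(Z=2) = 1/13
  weight(Z=3) = 1/13
Total weight = 1/52 + 1/13 + 1/13 + 1/13 = 1/4
P(Z=0 | obs) = 1/52 / 1/4 = 1/13
P(Z=1 | obs) = 1/13 / 1/4 = 4/13
P(Z=2 | obs) = 1/13 / 1/4 = 4/13
P(Z=3 | obs) = 1/13 / 1/4 = 4/13

P(Z=0) = 1/13, P(Z=1) = 4/13, P(Z=2) = 4/13, P(Z=3) = 4/13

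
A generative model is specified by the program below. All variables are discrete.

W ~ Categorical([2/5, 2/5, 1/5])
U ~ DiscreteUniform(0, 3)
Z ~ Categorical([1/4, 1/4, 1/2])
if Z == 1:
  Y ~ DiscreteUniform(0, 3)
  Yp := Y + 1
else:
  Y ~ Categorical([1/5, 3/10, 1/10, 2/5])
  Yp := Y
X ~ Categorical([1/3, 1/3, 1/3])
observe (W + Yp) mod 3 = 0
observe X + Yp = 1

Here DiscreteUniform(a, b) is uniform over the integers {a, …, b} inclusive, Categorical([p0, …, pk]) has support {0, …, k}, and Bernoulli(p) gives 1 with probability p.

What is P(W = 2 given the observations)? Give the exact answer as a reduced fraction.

P(W = 2 | obs) = 23/47

Enumerate traces; 20 have nonzero weight after conditioning:
  (W=0, U=0, Z=0, Y=0, X=1) weight 1/600
  (W=0, U=0, Z=2, Y=0, X=1) weight 1/300
  (W=0, U=1, Z=0, Y=0, X=1) weight 1/600
  (W=0, U=1, Z=2, Y=0, X=1) weight 1/300
  (W=0, U=2, Z=0, Y=0, X=1) weight 1/600
  (W=0, U=2, Z=2, Y=0, X=1) weight 1/300
  (W=0, U=3, Z=0, Y=0, X=1) weight 1/600
  (W=0, U=3, Z=2, Y=0, X=1) weight 1/300
  (W=2, U=0, Z=0, Y=1, X=0) weight 1/800
  … 11 more
Group by W:
  weight(W=0) = 1/50
  weight(W=2) = 23/1200
Total weight = 1/50 + 23/1200 = 47/1200
P(W=0 | obs) = 1/50 / 47/1200 = 24/47
P(W=2 | obs) = 23/1200 / 47/1200 = 23/47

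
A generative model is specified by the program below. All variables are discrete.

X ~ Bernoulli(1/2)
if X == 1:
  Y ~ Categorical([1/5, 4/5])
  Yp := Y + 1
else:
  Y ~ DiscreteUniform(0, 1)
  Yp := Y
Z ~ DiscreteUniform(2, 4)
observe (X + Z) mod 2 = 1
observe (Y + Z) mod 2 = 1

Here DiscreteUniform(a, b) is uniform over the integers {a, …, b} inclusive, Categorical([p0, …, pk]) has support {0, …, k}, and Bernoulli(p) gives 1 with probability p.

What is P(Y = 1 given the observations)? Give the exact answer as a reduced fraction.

P(Y = 1 | obs) = 16/21

Enumerate traces; 3 have nonzero weight after conditioning:
  (X=0, Y=0, Z=3) weight 1/12
  (X=1, Y=1, Z=2) weight 2/15
  (X=1, Y=1, Z=4) weight 2/15
Group by Y:
  weight(Y=0) = 1/12
  weight(Y=1) = 4/15
Total weight = 1/12 + 4/15 = 7/20
P(Y=0 | obs) = 1/12 / 7/20 = 5/21
P(Y=1 | obs) = 4/15 / 7/20 = 16/21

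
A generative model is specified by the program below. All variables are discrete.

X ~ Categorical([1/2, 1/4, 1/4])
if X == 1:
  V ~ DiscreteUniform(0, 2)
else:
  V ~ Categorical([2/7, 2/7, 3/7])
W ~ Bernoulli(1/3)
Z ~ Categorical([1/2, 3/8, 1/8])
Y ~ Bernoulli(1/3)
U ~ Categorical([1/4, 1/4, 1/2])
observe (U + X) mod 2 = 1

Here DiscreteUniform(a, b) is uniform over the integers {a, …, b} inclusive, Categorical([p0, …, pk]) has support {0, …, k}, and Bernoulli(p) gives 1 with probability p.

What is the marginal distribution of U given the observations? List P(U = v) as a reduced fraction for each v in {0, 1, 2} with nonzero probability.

Enumerate traces; 144 have nonzero weight after conditioning:
  (X=0, V=0, W=0, Z=0, Y=0, U=1) weight 1/126
  (X=0, V=0, W=0, Z=0, Y=1, U=1) weight 1/252
  (X=0, V=0, W=0, Z=1, Y=0, U=1) weight 1/168
  (X=0, V=0, W=0, Z=1, Y=1, U=1) weight 1/336
  (X=0, V=0, W=0, Z=2, Y=0, U=1) weight 1/504
  (X=0, V=0, W=0, Z=2, Y=1, U=1) weight 1/1008
  (X=0, V=0, W=1, Z=0, Y=0, U=1) weight 1/252
  (X=0, V=0, W=1, Z=0, Y=1, U=1) weight 1/504
  (X=1, V=0, W=0, Z=0, Y=0, U=0) weight 1/216
  (X=1, V=0, W=0, Z=0, Y=0, U=2) weight 1/108
  … 134 more
Group by U:
  weight(U=0) = 1/16
  weight(U=1) = 3/16
  weight(U=2) = 1/8
Total weight = 1/16 + 3/16 + 1/8 = 3/8
P(U=0 | obs) = 1/16 / 3/8 = 1/6
P(U=1 | obs) = 3/16 / 3/8 = 1/2
P(U=2 | obs) = 1/8 / 3/8 = 1/3

P(U=0) = 1/6, P(U=1) = 1/2, P(U=2) = 1/3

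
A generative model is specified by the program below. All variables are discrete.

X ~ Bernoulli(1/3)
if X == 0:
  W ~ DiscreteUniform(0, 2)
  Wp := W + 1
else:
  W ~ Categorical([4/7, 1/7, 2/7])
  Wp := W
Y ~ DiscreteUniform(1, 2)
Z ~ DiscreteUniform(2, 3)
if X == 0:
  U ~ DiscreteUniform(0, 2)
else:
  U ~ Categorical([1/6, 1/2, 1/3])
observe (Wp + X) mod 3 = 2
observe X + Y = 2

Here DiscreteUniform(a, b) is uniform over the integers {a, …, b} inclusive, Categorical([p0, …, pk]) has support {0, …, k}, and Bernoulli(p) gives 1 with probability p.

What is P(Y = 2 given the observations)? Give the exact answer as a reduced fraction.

Enumerate traces; 12 have nonzero weight after conditioning:
  (X=0, W=1, Y=2, Z=2, U=0) weight 1/54
  (X=0, W=1, Y=2, Z=2, U=1) weight 1/54
  (X=0, W=1, Y=2, Z=2, U=2) weight 1/54
  (X=0, W=1, Y=2, Z=3, U=0) weight 1/54
  (X=0, W=1, Y=2, Z=3, U=1) weight 1/54
  (X=0, W=1, Y=2, Z=3, U=2) weight 1/54
  (X=1, W=1, Y=1, Z=2, U=0) weight 1/504
  (X=1, W=1, Y=1, Z=2, U=1) weight 1/168
  … 4 more
Group by Y:
  weight(Y=1) = 1/42
  weight(Y=2) = 1/9
Total weight = 1/42 + 1/9 = 17/126
P(Y=1 | obs) = 1/42 / 17/126 = 3/17
P(Y=2 | obs) = 1/9 / 17/126 = 14/17

P(Y = 2 | obs) = 14/17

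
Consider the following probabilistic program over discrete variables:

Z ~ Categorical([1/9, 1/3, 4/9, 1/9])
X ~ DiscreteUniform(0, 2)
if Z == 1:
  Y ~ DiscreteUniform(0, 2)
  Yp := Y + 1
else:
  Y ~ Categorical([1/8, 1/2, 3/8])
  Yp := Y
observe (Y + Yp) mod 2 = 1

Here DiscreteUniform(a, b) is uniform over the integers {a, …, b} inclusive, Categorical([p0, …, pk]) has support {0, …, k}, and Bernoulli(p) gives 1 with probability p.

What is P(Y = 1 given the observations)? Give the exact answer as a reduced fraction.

Enumerate traces; 9 have nonzero weight after conditioning:
  (Z=1, X=0, Y=0) weight 1/27
  (Z=1, X=0, Y=1) weight 1/27
  (Z=1, X=0, Y=2) weight 1/27
  (Z=1, X=1, Y=0) weight 1/27
  (Z=1, X=1, Y=1) weight 1/27
  (Z=1, X=1, Y=2) weight 1/27
  (Z=1, X=2, Y=0) weight 1/27
  (Z=1, X=2, Y=1) weight 1/27
  … 1 more
Group by Y:
  weight(Y=0) = 1/9
  weight(Y=1) = 1/9
  weight(Y=2) = 1/9
Total weight = 1/9 + 1/9 + 1/9 = 1/3
P(Y=0 | obs) = 1/9 / 1/3 = 1/3
P(Y=1 | obs) = 1/9 / 1/3 = 1/3
P(Y=2 | obs) = 1/9 / 1/3 = 1/3

P(Y = 1 | obs) = 1/3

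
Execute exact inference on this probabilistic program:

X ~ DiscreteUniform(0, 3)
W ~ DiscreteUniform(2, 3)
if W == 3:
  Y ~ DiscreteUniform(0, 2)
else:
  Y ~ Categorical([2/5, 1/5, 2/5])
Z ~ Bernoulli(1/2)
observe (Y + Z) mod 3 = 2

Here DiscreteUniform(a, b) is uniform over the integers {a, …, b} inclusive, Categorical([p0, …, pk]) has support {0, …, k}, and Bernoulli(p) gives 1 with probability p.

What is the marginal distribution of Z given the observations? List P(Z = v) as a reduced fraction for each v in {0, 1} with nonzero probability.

Enumerate traces; 16 have nonzero weight after conditioning:
  (X=0, W=2, Y=1, Z=1) weight 1/80
  (X=0, W=2, Y=2, Z=0) weight 1/40
  (X=0, W=3, Y=1, Z=1) weight 1/48
  (X=0, W=3, Y=2, Z=0) weight 1/48
  (X=1, W=2, Y=1, Z=1) weight 1/80
  (X=1, W=2, Y=2, Z=0) weight 1/40
  (X=1, W=3, Y=1, Z=1) weight 1/48
  (X=1, W=3, Y=2, Z=0) weight 1/48
  … 8 more
Group by Z:
  weight(Z=0) = 11/60
  weight(Z=1) = 2/15
Total weight = 11/60 + 2/15 = 19/60
P(Z=0 | obs) = 11/60 / 19/60 = 11/19
P(Z=1 | obs) = 2/15 / 19/60 = 8/19

P(Z=0) = 11/19, P(Z=1) = 8/19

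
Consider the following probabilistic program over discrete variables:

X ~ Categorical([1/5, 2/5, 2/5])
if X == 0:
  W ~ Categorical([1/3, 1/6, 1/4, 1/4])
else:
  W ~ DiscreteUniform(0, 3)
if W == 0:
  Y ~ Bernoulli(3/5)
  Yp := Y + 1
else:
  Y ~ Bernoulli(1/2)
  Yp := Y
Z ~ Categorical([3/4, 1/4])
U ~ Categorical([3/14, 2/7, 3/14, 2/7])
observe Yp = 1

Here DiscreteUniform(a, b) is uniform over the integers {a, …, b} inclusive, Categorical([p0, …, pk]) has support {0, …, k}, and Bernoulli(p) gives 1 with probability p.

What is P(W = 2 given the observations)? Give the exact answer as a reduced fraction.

Enumerate traces; 96 have nonzero weight after conditioning:
  (X=0, W=0, Y=0, Z=0, U=0) weight 3/700
  (X=0, W=0, Y=0, Z=0, U=1) weight 1/175
  (X=0, W=0, Y=0, Z=0, U=2) weight 3/700
  (X=0, W=0, Y=0, Z=0, U=3) weight 1/175
  (X=0, W=0, Y=0, Z=1, U=0) weight 1/700
  (X=0, W=0, Y=0, Z=1, U=1) weight 1/525
  (X=0, W=0, Y=0, Z=1, U=2) weight 1/700
  (X=0, W=0, Y=0, Z=1, U=3) weight 1/525
  (X=0, W=1, Y=1, Z=0, U=0) weight 3/1120
  (X=0, W=2, Y=1, Z=0, U=0) weight 9/2240
  … 86 more
Group by W:
  weight(W=0) = 8/75
  weight(W=1) = 7/60
  weight(W=2) = 1/8
  weight(W=3) = 1/8
Total weight = 8/75 + 7/60 + 1/8 + 1/8 = 71/150
P(W=0 | obs) = 8/75 / 71/150 = 16/71
P(W=1 | obs) = 7/60 / 71/150 = 35/142
P(W=2 | obs) = 1/8 / 71/150 = 75/284
P(W=3 | obs) = 1/8 / 71/150 = 75/284

P(W = 2 | obs) = 75/284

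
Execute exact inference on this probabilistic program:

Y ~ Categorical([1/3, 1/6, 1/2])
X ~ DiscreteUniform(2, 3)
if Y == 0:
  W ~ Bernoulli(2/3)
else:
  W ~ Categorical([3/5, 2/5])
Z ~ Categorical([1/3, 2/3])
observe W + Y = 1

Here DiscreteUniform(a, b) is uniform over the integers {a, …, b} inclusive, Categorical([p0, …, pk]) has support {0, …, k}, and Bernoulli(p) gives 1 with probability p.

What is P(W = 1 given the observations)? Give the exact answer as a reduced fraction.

Enumerate traces; 8 have nonzero weight after conditioning:
  (Y=0, X=2, W=1, Z=0) weight 1/27
  (Y=0, X=2, W=1, Z=1) weight 2/27
  (Y=0, X=3, W=1, Z=0) weight 1/27
  (Y=0, X=3, W=1, Z=1) weight 2/27
  (Y=1, X=2, W=0, Z=0) weight 1/60
  (Y=1, X=2, W=0, Z=1) weight 1/30
  (Y=1, X=3, W=0, Z=0) weight 1/60
  (Y=1, X=3, W=0, Z=1) weight 1/30
Group by W:
  weight(W=0) = 1/10
  weight(W=1) = 2/9
Total weight = 1/10 + 2/9 = 29/90
P(W=0 | obs) = 1/10 / 29/90 = 9/29
P(W=1 | obs) = 2/9 / 29/90 = 20/29

P(W = 1 | obs) = 20/29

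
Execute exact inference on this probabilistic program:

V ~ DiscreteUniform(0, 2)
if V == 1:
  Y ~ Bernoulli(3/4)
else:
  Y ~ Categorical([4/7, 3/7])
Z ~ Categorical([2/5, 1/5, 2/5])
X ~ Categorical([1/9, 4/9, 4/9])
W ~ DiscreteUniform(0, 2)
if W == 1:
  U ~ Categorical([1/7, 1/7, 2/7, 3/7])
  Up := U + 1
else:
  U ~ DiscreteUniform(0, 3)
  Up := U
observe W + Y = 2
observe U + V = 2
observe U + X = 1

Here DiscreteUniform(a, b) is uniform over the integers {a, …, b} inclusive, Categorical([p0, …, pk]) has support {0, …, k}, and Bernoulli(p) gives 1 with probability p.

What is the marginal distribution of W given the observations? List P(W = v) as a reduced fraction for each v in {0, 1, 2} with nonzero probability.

P(W=1) = 276/773, P(W=2) = 497/773

Enumerate traces; 12 have nonzero weight after conditioning:
  (V=1, Y=0, Z=0, X=0, W=2, U=1) weight 1/3240
  (V=1, Y=0, Z=1, X=0, W=2, U=1) weight 1/6480
  (V=1, Y=0, Z=2, X=0, W=2, U=1) weight 1/3240
  (V=1, Y=1, Z=0, X=0, W=1, U=1) weight 1/1890
  (V=1, Y=1, Z=1, X=0, W=1, U=1) weight 1/3780
  (V=1, Y=1, Z=2, X=0, W=1, U=1) weight 1/1890
  (V=2, Y=0, Z=0, X=1, W=2, U=0) weight 8/2835
  (V=2, Y=0, Z=1, X=1, W=2, U=0) weight 4/2835
  … 4 more
Group by W:
  weight(W=1) = 23/5292
  weight(W=2) = 71/9072
Total weight = 23/5292 + 71/9072 = 773/63504
P(W=1 | obs) = 23/5292 / 773/63504 = 276/773
P(W=2 | obs) = 71/9072 / 773/63504 = 497/773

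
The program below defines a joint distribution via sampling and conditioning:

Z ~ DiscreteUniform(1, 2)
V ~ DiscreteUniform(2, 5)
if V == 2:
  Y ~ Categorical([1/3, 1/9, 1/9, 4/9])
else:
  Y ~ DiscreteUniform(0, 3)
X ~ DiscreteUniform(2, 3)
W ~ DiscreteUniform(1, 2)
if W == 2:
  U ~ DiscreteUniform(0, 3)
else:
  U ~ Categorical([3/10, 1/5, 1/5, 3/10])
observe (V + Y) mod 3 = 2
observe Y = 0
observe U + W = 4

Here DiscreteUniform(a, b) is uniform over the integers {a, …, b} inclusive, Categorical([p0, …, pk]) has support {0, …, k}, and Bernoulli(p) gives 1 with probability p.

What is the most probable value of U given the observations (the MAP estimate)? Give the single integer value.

Enumerate traces; 16 have nonzero weight after conditioning:
  (Z=1, V=2, Y=0, X=2, W=1, U=3) weight 1/320
  (Z=1, V=2, Y=0, X=2, W=2, U=2) weight 1/384
  (Z=1, V=2, Y=0, X=3, W=1, U=3) weight 1/320
  (Z=1, V=2, Y=0, X=3, W=2, U=2) weight 1/384
  (Z=1, V=5, Y=0, X=2, W=1, U=3) weight 3/1280
  (Z=1, V=5, Y=0, X=2, W=2, U=2) weight 1/512
  (Z=1, V=5, Y=0, X=3, W=1, U=3) weight 3/1280
  (Z=1, V=5, Y=0, X=3, W=2, U=2) weight 1/512
  … 8 more
Group by U:
  weight(U=2) = 7/384
  weight(U=3) = 7/320
Total weight = 7/384 + 7/320 = 77/1920
P(U=2 | obs) = 7/384 / 77/1920 = 5/11
P(U=3 | obs) = 7/320 / 77/1920 = 6/11
argmax = 3

argmax_v P(U = v | obs) = 3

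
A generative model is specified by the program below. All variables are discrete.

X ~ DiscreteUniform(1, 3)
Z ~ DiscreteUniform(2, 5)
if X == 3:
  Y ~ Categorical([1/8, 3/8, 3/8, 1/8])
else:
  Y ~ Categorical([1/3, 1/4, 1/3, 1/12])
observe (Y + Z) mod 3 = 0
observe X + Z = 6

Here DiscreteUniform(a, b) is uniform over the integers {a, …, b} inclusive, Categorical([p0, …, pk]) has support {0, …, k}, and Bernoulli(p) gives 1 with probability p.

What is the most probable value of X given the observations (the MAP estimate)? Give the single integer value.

argmax_v P(X = v | obs) = 2

Enumerate traces; 4 have nonzero weight after conditioning:
  (X=1, Z=5, Y=1) weight 1/48
  (X=2, Z=4, Y=2) weight 1/36
  (X=3, Z=3, Y=0) weight 1/96
  (X=3, Z=3, Y=3) weight 1/96
Group by X:
  weight(X=1) = 1/48
  weight(X=2) = 1/36
  weight(X=3) = 1/48
Total weight = 1/48 + 1/36 + 1/48 = 5/72
P(X=1 | obs) = 1/48 / 5/72 = 3/10
P(X=2 | obs) = 1/36 / 5/72 = 2/5
P(X=3 | obs) = 1/48 / 5/72 = 3/10
argmax = 2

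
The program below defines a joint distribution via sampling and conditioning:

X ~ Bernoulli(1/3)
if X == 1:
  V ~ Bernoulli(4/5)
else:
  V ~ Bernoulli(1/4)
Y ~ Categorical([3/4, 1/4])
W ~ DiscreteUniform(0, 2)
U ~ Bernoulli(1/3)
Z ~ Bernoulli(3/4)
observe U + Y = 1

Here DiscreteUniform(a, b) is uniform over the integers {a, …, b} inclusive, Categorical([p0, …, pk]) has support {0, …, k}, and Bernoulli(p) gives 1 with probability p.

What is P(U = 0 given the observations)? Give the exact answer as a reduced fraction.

Enumerate traces; 48 have nonzero weight after conditioning:
  (X=0, V=0, Y=0, W=0, U=1, Z=0) weight 1/96
  (X=0, V=0, Y=0, W=0, U=1, Z=1) weight 1/32
  (X=0, V=0, Y=0, W=1, U=1, Z=0) weight 1/96
  (X=0, V=0, Y=0, W=1, U=1, Z=1) weight 1/32
  (X=0, V=0, Y=0, W=2, U=1, Z=0) weight 1/96
  (X=0, V=0, Y=0, W=2, U=1, Z=1) weight 1/32
  (X=0, V=0, Y=1, W=0, U=0, Z=0) weight 1/144
  (X=0, V=0, Y=1, W=0, U=0, Z=1) weight 1/48
  … 40 more
Group by U:
  weight(U=0) = 1/6
  weight(U=1) = 1/4
Total weight = 1/6 + 1/4 = 5/12
P(U=0 | obs) = 1/6 / 5/12 = 2/5
P(U=1 | obs) = 1/4 / 5/12 = 3/5

P(U = 0 | obs) = 2/5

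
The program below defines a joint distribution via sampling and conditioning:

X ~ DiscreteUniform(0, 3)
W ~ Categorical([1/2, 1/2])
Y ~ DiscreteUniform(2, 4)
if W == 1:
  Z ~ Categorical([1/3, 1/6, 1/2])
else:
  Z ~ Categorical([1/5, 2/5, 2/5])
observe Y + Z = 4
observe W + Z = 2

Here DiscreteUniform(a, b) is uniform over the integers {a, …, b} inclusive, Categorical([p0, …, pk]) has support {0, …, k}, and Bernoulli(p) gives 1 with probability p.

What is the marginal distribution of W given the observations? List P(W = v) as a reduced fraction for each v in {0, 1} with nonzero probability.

P(W=0) = 12/17, P(W=1) = 5/17

Enumerate traces; 8 have nonzero weight after conditioning:
  (X=0, W=0, Y=2, Z=2) weight 1/60
  (X=0, W=1, Y=3, Z=1) weight 1/144
  (X=1, W=0, Y=2, Z=2) weight 1/60
  (X=1, W=1, Y=3, Z=1) weight 1/144
  (X=2, W=0, Y=2, Z=2) weight 1/60
  (X=2, W=1, Y=3, Z=1) weight 1/144
  (X=3, W=0, Y=2, Z=2) weight 1/60
  (X=3, W=1, Y=3, Z=1) weight 1/144
Group by W:
  weight(W=0) = 1/15
  weight(W=1) = 1/36
Total weight = 1/15 + 1/36 = 17/180
P(W=0 | obs) = 1/15 / 17/180 = 12/17
P(W=1 | obs) = 1/36 / 17/180 = 5/17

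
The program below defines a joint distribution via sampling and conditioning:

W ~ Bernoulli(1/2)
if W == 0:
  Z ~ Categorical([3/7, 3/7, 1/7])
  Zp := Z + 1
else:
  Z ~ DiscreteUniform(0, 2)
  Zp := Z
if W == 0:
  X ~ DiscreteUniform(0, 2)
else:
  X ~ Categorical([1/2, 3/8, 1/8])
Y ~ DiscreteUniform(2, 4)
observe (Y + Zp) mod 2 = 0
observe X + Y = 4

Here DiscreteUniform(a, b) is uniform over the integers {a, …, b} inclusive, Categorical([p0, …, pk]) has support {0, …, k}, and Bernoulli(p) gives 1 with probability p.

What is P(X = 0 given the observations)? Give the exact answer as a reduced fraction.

P(X = 0 | obs) = 80/171

Enumerate traces; 9 have nonzero weight after conditioning:
  (W=0, Z=0, X=1, Y=3) weight 1/42
  (W=0, Z=1, X=0, Y=4) weight 1/42
  (W=0, Z=1, X=2, Y=2) weight 1/42
  (W=0, Z=2, X=1, Y=3) weight 1/126
  (W=1, Z=0, X=0, Y=4) weight 1/36
  (W=1, Z=0, X=2, Y=2) weight 1/144
  (W=1, Z=1, X=1, Y=3) weight 1/48
  (W=1, Z=2, X=0, Y=4) weight 1/36
  … 1 more
Group by X:
  weight(X=0) = 5/63
  weight(X=1) = 53/1008
  weight(X=2) = 19/504
Total weight = 5/63 + 53/1008 + 19/504 = 19/112
P(X=0 | obs) = 5/63 / 19/112 = 80/171
P(X=1 | obs) = 53/1008 / 19/112 = 53/171
P(X=2 | obs) = 19/504 / 19/112 = 2/9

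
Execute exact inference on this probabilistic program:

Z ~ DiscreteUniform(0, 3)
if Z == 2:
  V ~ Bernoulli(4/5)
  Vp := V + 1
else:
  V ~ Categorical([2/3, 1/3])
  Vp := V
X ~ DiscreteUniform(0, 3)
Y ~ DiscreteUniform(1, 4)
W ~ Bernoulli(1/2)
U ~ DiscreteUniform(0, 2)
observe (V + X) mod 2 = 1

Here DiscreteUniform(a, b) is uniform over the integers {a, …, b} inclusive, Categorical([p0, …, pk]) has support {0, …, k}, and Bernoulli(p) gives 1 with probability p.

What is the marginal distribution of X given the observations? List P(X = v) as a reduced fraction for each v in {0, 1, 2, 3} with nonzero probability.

P(X=0) = 9/40, P(X=1) = 11/40, P(X=2) = 9/40, P(X=3) = 11/40

Enumerate traces; 384 have nonzero weight after conditioning:
  (Z=0, V=0, X=1, Y=1, W=0, U=0) weight 1/576
  (Z=0, V=0, X=1, Y=1, W=0, U=1) weight 1/576
  (Z=0, V=0, X=1, Y=1, W=0, U=2) weight 1/576
  (Z=0, V=0, X=1, Y=1, W=1, U=0) weight 1/576
  (Z=0, V=0, X=1, Y=1, W=1, U=1) weight 1/576
  (Z=0, V=0, X=1, Y=1, W=1, U=2) weight 1/576
  (Z=0, V=0, X=1, Y=2, W=0, U=0) weight 1/576
  (Z=0, V=0, X=1, Y=2, W=0, U=1) weight 1/576
  (Z=0, V=0, X=3, Y=1, W=0, U=0) weight 1/576
  (Z=0, V=1, X=0, Y=1, W=0, U=0) weight 1/1152
  … 374 more
Group by X:
  weight(X=0) = 9/80
  weight(X=1) = 11/80
  weight(X=2) = 9/80
  weight(X=3) = 11/80
Total weight = 9/80 + 11/80 + 9/80 + 11/80 = 1/2
P(X=0 | obs) = 9/80 / 1/2 = 9/40
P(X=1 | obs) = 11/80 / 1/2 = 11/40
P(X=2 | obs) = 9/80 / 1/2 = 9/40
P(X=3 | obs) = 11/80 / 1/2 = 11/40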